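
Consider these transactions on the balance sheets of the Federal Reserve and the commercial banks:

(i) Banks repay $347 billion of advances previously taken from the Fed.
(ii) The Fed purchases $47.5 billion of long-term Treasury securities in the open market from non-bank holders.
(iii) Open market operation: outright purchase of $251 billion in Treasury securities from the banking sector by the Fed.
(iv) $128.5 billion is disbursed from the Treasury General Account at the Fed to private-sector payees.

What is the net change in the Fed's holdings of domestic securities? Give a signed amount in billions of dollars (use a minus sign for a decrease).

Fed balance sheet:
  Assets:      Securities +$298.5B, Loans to banks −$347B
  Liabilities: Bank reserves +$80B, Government deposits −$128.5B
Commercial banking system:
  Assets:      Reserves at CB +$80B, Securities −$251B
  Liabilities: Checkable deposits +$176B, Borrowings from CB −$347B
So the change in the Fed's holdings of domestic securities is +$298.5 billion.

+$298.5 billion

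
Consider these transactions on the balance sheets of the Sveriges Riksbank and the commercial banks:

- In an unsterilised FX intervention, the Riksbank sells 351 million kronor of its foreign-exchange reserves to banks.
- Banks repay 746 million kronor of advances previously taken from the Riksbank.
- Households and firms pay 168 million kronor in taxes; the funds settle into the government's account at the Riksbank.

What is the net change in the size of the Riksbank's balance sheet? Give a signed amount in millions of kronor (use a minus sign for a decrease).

-1097 million

FX sale 351 million kronor: a Riksbank asset is shed → −351M.
Discount-window repayment 746 million kronor: a Riksbank asset is shed → −746M.
Government account inflow 168 million kronor: only the composition of liabilities changes → 0.
Net: −351 − 746 + 0 = -1097 million.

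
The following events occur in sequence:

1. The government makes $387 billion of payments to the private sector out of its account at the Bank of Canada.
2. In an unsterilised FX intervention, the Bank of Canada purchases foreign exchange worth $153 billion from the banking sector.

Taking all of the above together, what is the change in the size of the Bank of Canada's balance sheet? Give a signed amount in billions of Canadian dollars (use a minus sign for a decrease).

+$153 billion

Government spending $387 billion: only the composition of liabilities changes → 0.
FX purchase $153 billion: a Bank of Canada asset is acquired → +$153B.
Net: 0 + 153 = +$153 billion.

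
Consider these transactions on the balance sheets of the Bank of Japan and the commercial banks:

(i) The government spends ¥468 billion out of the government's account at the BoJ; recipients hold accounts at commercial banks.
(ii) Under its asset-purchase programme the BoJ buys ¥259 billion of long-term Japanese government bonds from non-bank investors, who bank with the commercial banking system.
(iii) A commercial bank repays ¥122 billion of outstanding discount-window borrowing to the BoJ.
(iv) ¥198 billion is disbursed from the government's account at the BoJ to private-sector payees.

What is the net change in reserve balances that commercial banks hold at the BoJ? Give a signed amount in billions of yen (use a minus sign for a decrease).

+¥803 billion

Government spending ¥468 billion: government payments flow into bank reserve accounts → +¥468B.
Asset purchase (from non-banks) ¥259 billion: the BoJ pays by crediting reserve accounts → +¥259B.
Discount-window repayment ¥122 billion: repayment is debited from reserves → −¥122B.
Government spending ¥198 billion: government payments flow into bank reserve accounts → +¥198B.
Net: 468 + 259 − 122 + 198 = +¥803 billion.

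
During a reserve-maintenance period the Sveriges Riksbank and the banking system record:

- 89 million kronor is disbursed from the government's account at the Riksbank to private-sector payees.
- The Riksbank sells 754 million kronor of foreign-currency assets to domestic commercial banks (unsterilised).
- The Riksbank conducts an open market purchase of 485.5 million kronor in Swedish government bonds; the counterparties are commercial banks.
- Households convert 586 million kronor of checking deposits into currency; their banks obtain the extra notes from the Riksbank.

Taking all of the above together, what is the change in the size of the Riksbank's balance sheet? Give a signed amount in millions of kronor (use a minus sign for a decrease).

-268.5 million

Riksbank balance sheet:
  Assets:      Securities +485.5M, Foreign assets −754M
  Liabilities: Bank reserves −765.5M, Currency in circulation +586M, Government deposits −89M
Commercial banking system:
  Assets:      Reserves at CB −765.5M, Securities −485.5M, Foreign assets +754M
  Liabilities: Checkable deposits −497M
Change in total Riksbank assets = -268.5 million.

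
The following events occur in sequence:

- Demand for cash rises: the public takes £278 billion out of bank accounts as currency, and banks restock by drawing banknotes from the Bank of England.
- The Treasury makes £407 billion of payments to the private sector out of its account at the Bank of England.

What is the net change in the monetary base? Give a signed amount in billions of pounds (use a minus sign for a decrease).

Bank of England balance sheet:
  Assets:      no change
  Liabilities: Bank reserves +£129B, Currency in circulation +£278B, Government deposits −£407B
Commercial banking system:
  Assets:      Reserves at CB +£129B
  Liabilities: Checkable deposits +£129B
Monetary base = currency + reserves: +£278B + (+£129B) = +£407 billion.

+£407 billion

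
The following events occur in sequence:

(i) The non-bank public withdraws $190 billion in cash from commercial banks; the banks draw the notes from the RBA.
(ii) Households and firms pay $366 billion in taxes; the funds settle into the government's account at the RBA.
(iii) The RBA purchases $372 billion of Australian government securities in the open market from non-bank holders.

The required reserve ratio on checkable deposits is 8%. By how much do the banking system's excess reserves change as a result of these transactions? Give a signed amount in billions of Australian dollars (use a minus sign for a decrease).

Currency withdrawal $190 billion: reserves −$190B, deposits −$190B.
Government account inflow $366 billion: reserves −$366B, deposits −$366B.
Asset purchase (from non-banks) $372 billion: reserves +$372B, deposits +$372B.
Totals: Δreserves = −$184B, Δdeposits = −$184B.
Δrequired reserves = 8% × −$184B = −$14.72B.
Δexcess reserves = Δreserves − Δrequired = −$184B − (−$14.72B) = -$169.28 billion.

-$169.28 billion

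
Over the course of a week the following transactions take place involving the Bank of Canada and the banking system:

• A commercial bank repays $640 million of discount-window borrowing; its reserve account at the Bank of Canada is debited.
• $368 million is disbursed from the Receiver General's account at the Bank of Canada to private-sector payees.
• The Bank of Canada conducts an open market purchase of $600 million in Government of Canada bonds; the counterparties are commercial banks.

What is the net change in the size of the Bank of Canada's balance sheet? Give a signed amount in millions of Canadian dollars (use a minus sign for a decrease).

Bank of Canada balance sheet:
  Assets:      Securities +$600M, Loans to banks −$640M
  Liabilities: Bank reserves +$328M, Government deposits −$368M
Commercial banking system:
  Assets:      Reserves at CB +$328M, Securities −$600M
  Liabilities: Checkable deposits +$368M, Borrowings from CB −$640M
Change in total Bank of Canada assets = -$40 million.

-$40 million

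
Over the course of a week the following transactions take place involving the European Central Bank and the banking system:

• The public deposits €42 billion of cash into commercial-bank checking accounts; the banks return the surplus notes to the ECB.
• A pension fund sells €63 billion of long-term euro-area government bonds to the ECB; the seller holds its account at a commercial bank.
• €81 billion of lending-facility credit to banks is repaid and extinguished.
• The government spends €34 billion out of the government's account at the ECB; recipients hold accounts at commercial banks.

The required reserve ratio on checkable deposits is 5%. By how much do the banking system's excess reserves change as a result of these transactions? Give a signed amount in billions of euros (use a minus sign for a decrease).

Currency deposit €42 billion: reserves +€42B, deposits +€42B.
Asset purchase (from non-banks) €63 billion: reserves +€63B, deposits +€63B.
Discount-window repayment €81 billion: reserves −€81B, deposits 0.
Government spending €34 billion: reserves +€34B, deposits +€34B.
Totals: Δreserves = +€58B, Δdeposits = +€139B.
Δrequired reserves = 5% × +€139B = +€6.95B.
Δexcess reserves = Δreserves − Δrequired = +€58B − (+€6.95B) = +€51.05 billion.

+€51.05 billion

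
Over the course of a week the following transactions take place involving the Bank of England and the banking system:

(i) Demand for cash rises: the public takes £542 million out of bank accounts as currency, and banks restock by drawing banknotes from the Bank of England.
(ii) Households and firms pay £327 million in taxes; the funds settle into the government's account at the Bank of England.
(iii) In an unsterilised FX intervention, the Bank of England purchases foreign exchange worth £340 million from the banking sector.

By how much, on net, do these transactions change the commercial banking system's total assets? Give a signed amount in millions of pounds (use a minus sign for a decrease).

Currency withdrawal £542 million: bank balance sheets shrink → −£542M.
Government account inflow £327 million: bank balance sheets shrink → −£327M.
FX purchase £340 million: just an asset swap on bank balance sheets → 0.
Net: −542 − 327 + 0 = -£869 million.

-£869 million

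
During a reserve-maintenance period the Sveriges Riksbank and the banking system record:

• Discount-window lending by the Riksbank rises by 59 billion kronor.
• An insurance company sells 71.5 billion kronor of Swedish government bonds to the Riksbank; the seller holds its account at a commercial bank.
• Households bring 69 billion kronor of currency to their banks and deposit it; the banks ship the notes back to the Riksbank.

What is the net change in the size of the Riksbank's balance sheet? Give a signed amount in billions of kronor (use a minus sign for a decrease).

+130.5 billion

Riksbank balance sheet:
  Assets:      Securities +71.5B, Loans to banks +59B
  Liabilities: Bank reserves +199.5B, Currency in circulation −69B
Commercial banking system:
  Assets:      Reserves at CB +199.5B
  Liabilities: Checkable deposits +140.5B, Borrowings from CB +59B
Change in total Riksbank assets = +130.5 billion.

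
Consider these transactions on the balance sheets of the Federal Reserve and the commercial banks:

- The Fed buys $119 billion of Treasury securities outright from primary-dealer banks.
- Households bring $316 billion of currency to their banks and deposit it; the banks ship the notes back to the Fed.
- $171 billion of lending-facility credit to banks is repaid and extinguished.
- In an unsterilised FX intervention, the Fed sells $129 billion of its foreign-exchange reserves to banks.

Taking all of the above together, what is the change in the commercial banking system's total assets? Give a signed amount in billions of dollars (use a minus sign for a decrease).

+$145 billion

OMO purchase (from banks) $119 billion: just an asset swap on bank balance sheets → 0.
Currency deposit $316 billion: bank balance sheets expand → +$316B.
Discount-window repayment $171 billion: bank balance sheets shrink → −$171B.
FX sale $129 billion: just an asset swap on bank balance sheets → 0.
Net: 0 + 316 − 171 + 0 = +$145 billion.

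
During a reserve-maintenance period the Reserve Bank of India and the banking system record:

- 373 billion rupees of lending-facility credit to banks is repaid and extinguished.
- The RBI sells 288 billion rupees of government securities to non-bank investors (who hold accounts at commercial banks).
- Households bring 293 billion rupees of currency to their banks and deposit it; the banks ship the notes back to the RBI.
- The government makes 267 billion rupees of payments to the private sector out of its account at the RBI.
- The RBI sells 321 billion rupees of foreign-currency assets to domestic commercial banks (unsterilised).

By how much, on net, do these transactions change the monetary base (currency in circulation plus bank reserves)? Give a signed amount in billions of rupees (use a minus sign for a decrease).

-715 billion

RBI balance sheet:
  Assets:      Securities −288B, Loans to banks −373B, Foreign assets −321B
  Liabilities: Bank reserves −422B, Currency in circulation −293B, Government deposits −267B
Monetary base = currency + reserves: −293B + (−422B) = -715 billion.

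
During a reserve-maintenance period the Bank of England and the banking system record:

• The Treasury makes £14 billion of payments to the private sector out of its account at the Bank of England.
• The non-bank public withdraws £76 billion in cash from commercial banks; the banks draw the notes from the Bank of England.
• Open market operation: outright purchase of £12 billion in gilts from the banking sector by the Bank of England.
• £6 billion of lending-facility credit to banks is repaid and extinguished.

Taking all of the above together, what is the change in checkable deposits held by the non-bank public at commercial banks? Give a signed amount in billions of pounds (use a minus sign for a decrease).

-£62 billion

Bank of England balance sheet:
  Assets:      Securities +£12B, Loans to banks −£6B
  Liabilities: Bank reserves −£56B, Currency in circulation +£76B, Government deposits −£14B
Commercial banking system:
  Assets:      Reserves at CB −£56B, Securities −£12B
  Liabilities: Checkable deposits −£62B, Borrowings from CB −£6B
So the change in checkable deposits held by the non-bank public at commercial banks is -£62 billion.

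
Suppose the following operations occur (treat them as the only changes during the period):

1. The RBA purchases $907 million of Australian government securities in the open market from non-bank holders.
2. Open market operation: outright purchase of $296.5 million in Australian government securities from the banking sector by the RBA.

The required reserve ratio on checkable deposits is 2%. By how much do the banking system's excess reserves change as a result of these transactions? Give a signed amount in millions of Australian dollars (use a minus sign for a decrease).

Asset purchase (from non-banks) $907 million: reserves +$907M, deposits +$907M.
OMO purchase (from banks) $296.5 million: reserves +$296.5M, deposits 0.
Totals: Δreserves = +$1203.5M, Δdeposits = +$907M.
Δrequired reserves = 2% × +$907M = +$18.14M.
Δexcess reserves = Δreserves − Δrequired = +$1203.5M − (+$18.14M) = +$1185.36 million.

+$1185.36 million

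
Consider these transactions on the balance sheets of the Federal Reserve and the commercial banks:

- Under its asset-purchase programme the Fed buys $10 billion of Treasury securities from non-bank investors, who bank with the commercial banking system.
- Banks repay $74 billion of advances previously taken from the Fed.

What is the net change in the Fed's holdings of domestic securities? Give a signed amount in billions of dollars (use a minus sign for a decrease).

+$10 billion

Fed balance sheet:
  Assets:      Securities +$10B, Loans to banks −$74B
  Liabilities: Bank reserves −$64B
So the change in the Fed's holdings of domestic securities is +$10 billion.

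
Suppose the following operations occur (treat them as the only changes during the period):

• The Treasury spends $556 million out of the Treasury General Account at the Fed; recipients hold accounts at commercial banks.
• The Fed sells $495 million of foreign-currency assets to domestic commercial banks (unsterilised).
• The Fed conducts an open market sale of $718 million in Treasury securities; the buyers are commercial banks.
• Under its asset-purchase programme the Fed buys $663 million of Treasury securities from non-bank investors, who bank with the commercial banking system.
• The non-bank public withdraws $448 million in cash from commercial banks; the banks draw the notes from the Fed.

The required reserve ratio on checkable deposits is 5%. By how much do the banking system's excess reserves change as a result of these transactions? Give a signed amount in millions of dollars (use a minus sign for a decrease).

-$480.55 million

Government spending $556 million: reserves +$556M, deposits +$556M.
FX sale $495 million: reserves −$495M, deposits 0.
OMO sale (to banks) $718 million: reserves −$718M, deposits 0.
Asset purchase (from non-banks) $663 million: reserves +$663M, deposits +$663M.
Currency withdrawal $448 million: reserves −$448M, deposits −$448M.
Totals: Δreserves = −$442M, Δdeposits = +$771M.
Δrequired reserves = 5% × +$771M = +$38.55M.
Δexcess reserves = Δreserves − Δrequired = −$442M − (+$38.55M) = -$480.55 million.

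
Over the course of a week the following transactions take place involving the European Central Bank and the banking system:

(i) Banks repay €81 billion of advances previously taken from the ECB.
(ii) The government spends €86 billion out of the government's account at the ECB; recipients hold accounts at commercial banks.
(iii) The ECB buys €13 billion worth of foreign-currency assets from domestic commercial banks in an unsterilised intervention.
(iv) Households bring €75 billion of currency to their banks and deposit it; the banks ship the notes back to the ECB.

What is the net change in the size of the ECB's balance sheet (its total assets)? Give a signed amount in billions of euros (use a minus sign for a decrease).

-€68 billion

Discount-window repayment €81 billion: an ECB asset is shed → −€81B.
Government spending €86 billion: only the composition of liabilities changes → 0.
FX purchase €13 billion: an ECB asset is acquired → +€13B.
Currency deposit €75 billion: only the composition of liabilities changes → 0.
Net: −81 + 0 + 13 + 0 = -€68 billion.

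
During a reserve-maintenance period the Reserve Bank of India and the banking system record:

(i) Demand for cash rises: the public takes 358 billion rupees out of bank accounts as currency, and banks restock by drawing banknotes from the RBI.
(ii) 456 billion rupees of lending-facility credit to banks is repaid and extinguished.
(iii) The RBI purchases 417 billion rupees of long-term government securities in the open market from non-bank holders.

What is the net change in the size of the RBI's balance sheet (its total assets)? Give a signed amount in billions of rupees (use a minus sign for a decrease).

-39 billion

Currency withdrawal 358 billion rupees: only the composition of liabilities changes → 0.
Discount-window repayment 456 billion rupees: an RBI asset is shed → −456B.
Asset purchase (from non-banks) 417 billion rupees: an RBI asset is acquired → +417B.
Net: 0 − 456 + 417 = -39 billion.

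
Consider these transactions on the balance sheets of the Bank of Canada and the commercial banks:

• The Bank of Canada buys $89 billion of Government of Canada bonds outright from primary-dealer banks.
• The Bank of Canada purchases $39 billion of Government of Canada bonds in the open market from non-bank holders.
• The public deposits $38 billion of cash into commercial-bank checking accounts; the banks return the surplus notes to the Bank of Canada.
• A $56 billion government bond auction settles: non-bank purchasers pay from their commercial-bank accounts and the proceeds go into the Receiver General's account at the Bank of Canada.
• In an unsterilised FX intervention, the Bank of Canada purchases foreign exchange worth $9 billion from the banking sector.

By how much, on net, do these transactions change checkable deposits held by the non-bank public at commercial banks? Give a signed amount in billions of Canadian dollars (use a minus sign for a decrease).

+$21 billion

Bank of Canada balance sheet:
  Assets:      Securities +$128B, Foreign assets +$9B
  Liabilities: Bank reserves +$119B, Currency in circulation −$38B, Government deposits +$56B
Commercial banking system:
  Assets:      Reserves at CB +$119B, Securities −$89B, Foreign assets −$9B
  Liabilities: Checkable deposits +$21B
So the change in checkable deposits held by the non-bank public at commercial banks is +$21 billion.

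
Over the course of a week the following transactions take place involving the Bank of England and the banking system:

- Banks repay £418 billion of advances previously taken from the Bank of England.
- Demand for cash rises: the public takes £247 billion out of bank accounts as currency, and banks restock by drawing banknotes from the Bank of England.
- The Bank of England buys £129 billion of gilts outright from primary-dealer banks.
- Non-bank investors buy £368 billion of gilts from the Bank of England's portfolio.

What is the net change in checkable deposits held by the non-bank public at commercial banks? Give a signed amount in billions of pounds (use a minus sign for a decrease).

Discount-window repayment £418 billion: the counterparty is a bank, so public deposits are unchanged → 0.
Currency withdrawal £247 billion: non-bank counterparties' bank balances fall → −£247B.
OMO purchase (from banks) £129 billion: the counterparty is a bank, so public deposits are unchanged → 0.
Asset sale (to non-banks) £368 billion: non-bank counterparties' bank balances fall → −£368B.
Net: 0 − 247 + 0 − 368 = -£615 billion.

-£615 billion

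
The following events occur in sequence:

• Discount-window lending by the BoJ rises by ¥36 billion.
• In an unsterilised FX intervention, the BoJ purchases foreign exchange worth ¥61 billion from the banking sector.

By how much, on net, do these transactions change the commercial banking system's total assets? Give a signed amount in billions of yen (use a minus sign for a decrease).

Discount-window loan ¥36 billion: bank balance sheets expand → +¥36B.
FX purchase ¥61 billion: just an asset swap on bank balance sheets → 0.
Net: 36 + 0 = +¥36 billion.

+¥36 billion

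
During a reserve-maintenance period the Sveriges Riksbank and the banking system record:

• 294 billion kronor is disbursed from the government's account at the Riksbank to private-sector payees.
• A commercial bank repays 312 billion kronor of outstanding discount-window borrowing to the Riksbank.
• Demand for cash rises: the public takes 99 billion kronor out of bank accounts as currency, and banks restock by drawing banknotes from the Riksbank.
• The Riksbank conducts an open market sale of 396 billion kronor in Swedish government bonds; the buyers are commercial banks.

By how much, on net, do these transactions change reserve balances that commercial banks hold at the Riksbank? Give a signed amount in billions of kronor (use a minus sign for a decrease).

Riksbank balance sheet:
  Assets:      Securities −396B, Loans to banks −312B
  Liabilities: Bank reserves −513B, Currency in circulation +99B, Government deposits −294B
So the change in reserve balances that commercial banks hold at the Riksbank is -513 billion.

-513 billion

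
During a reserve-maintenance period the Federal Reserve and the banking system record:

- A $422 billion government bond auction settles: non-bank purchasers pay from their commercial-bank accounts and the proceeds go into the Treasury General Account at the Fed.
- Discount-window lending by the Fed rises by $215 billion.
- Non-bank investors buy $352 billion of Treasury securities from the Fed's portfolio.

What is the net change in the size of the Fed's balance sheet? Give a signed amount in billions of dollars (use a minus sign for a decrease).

Government account inflow $422 billion: only the composition of liabilities changes → 0.
Discount-window loan $215 billion: a Fed asset is acquired → +$215B.
Asset sale (to non-banks) $352 billion: a Fed asset is shed → −$352B.
Net: 0 + 215 − 352 = -$137 billion.

-$137 billion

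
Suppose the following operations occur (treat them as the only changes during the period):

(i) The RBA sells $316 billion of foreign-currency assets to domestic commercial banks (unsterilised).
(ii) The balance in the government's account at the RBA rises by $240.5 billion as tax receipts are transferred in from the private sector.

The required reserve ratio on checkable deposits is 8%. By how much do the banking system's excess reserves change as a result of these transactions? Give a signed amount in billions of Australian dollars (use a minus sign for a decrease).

FX sale $316 billion: reserves −$316B, deposits 0.
Government account inflow $240.5 billion: reserves −$240.5B, deposits −$240.5B.
Totals: Δreserves = −$556.5B, Δdeposits = −$240.5B.
Δrequired reserves = 8% × −$240.5B = −$19.24B.
Δexcess reserves = Δreserves − Δrequired = −$556.5B − (−$19.24B) = -$537.26 billion.

-$537.26 billion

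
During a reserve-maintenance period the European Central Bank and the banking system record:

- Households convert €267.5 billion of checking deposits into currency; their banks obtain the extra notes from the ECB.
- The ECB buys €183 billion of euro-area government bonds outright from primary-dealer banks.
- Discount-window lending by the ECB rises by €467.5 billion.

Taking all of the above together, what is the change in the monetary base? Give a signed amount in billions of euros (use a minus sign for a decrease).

Currency withdrawal €267.5 billion: just a shift between currency and reserves — both are base money → 0.
OMO purchase (from banks) €183 billion: ECB balance sheet expands → +€183B.
Discount-window loan €467.5 billion: ECB balance sheet expands → +€467.5B.
Net: 0 + 183 + 467.5 = +€650.5 billion.

+€650.5 billion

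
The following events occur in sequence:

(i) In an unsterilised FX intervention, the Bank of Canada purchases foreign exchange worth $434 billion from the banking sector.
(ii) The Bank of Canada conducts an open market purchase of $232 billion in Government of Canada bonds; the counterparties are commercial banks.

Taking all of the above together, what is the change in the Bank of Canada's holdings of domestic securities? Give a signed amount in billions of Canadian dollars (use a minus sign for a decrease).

FX purchase $434 billion: the Bank of Canada's securities portfolio is untouched → 0.
OMO purchase (from banks) $232 billion: securities added to the Bank of Canada's portfolio → +$232B.
Net: 0 + 232 = +$232 billion.

+$232 billion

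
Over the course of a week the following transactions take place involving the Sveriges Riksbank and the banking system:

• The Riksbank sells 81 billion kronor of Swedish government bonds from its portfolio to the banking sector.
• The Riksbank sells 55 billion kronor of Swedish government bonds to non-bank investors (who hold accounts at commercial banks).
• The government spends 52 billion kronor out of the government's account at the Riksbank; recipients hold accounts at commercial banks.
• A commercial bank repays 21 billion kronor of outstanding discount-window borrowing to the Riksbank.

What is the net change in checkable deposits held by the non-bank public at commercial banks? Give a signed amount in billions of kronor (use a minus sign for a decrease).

-3 billion

Riksbank balance sheet:
  Assets:      Securities −136B, Loans to banks −21B
  Liabilities: Bank reserves −105B, Government deposits −52B
Commercial banking system:
  Assets:      Reserves at CB −105B, Securities +81B
  Liabilities: Checkable deposits −3B, Borrowings from CB −21B
So the change in checkable deposits held by the non-bank public at commercial banks is -3 billion.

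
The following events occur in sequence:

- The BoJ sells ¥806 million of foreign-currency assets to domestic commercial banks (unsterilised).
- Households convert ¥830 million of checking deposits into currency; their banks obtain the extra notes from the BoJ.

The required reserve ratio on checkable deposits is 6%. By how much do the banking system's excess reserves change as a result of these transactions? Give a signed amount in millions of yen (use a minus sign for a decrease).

FX sale ¥806 million: reserves −¥806M, deposits 0.
Currency withdrawal ¥830 million: reserves −¥830M, deposits −¥830M.
Totals: Δreserves = −¥1636M, Δdeposits = −¥830M.
Δrequired reserves = 6% × −¥830M = −¥49.8M.
Δexcess reserves = Δreserves − Δrequired = −¥1636M − (−¥49.8M) = -¥1586.2 million.

-¥1586.2 million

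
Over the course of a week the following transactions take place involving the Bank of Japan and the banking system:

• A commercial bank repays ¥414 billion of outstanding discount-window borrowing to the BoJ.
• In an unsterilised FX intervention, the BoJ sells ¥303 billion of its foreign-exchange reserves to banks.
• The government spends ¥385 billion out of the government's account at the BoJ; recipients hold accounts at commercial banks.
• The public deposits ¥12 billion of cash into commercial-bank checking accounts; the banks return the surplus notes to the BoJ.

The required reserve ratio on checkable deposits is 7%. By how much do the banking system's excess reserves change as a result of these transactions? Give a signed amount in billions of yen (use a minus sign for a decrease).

-¥347.79 billion

Discount-window repayment ¥414 billion: reserves −¥414B, deposits 0.
FX sale ¥303 billion: reserves −¥303B, deposits 0.
Government spending ¥385 billion: reserves +¥385B, deposits +¥385B.
Currency deposit ¥12 billion: reserves +¥12B, deposits +¥12B.
Totals: Δreserves = −¥320B, Δdeposits = +¥397B.
Δrequired reserves = 7% × +¥397B = +¥27.79B.
Δexcess reserves = Δreserves − Δrequired = −¥320B − (+¥27.79B) = -¥347.79 billion.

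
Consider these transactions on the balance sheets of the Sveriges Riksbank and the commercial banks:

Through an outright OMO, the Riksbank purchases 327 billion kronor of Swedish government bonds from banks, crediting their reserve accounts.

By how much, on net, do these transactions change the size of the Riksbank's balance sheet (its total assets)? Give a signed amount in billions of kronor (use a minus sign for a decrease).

+327 billion

OMO purchase (from banks) 327 billion kronor: a Riksbank asset is acquired → +327B.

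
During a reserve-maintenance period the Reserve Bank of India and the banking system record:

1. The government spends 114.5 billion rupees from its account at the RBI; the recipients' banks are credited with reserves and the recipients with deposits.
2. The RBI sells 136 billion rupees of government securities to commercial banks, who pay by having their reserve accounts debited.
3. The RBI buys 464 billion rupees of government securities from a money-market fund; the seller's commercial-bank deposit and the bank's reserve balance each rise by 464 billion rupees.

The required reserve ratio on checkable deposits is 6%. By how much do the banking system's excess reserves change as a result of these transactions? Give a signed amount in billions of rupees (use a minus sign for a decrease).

Government spending 114.5 billion rupees: reserves +114.5B, deposits +114.5B.
OMO sale (to banks) 136 billion rupees: reserves −136B, deposits 0.
Asset purchase (from non-banks) 464 billion rupees: reserves +464B, deposits +464B.
Totals: Δreserves = +442.5B, Δdeposits = +578.5B.
Δrequired reserves = 6% × +578.5B = +34.71B.
Δexcess reserves = Δreserves − Δrequired = +442.5B − (+34.71B) = +407.79 billion.

+407.79 billion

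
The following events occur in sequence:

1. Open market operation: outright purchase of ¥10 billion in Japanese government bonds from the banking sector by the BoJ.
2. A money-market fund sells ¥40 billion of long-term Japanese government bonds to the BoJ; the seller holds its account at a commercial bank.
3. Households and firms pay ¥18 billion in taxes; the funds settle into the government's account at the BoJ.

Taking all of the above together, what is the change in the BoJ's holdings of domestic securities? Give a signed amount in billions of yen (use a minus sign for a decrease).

+¥50 billion

BoJ balance sheet:
  Assets:      Securities +¥50B
  Liabilities: Bank reserves +¥32B, Government deposits +¥18B
Commercial banking system:
  Assets:      Reserves at CB +¥32B, Securities −¥10B
  Liabilities: Checkable deposits +¥22B
So the change in the BoJ's holdings of domestic securities is +¥50 billion.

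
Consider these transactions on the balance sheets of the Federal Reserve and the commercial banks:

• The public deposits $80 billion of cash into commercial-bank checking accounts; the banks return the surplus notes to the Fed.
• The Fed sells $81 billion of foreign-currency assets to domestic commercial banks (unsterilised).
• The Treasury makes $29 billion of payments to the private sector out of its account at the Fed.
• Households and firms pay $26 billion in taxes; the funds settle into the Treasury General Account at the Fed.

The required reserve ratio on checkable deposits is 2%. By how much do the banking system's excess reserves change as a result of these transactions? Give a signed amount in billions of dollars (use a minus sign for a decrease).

+$0.34 billion

Currency deposit $80 billion: reserves +$80B, deposits +$80B.
FX sale $81 billion: reserves −$81B, deposits 0.
Government spending $29 billion: reserves +$29B, deposits +$29B.
Government account inflow $26 billion: reserves −$26B, deposits −$26B.
Totals: Δreserves = +$2B, Δdeposits = +$83B.
Δrequired reserves = 2% × +$83B = +$1.66B.
Δexcess reserves = Δreserves − Δrequired = +$2B − (+$1.66B) = +$0.34 billion.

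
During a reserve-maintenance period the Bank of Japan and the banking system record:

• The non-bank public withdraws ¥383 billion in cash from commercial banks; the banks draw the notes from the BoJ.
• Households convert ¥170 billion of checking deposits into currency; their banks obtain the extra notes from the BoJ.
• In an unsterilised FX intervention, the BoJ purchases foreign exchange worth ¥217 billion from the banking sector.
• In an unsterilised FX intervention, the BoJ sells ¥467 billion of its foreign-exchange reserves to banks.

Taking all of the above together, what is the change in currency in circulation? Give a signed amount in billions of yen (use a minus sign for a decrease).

BoJ balance sheet:
  Assets:      Foreign assets −¥250B
  Liabilities: Bank reserves −¥803B, Currency in circulation +¥553B
So the change in currency in circulation is +¥553 billion.

+¥553 billion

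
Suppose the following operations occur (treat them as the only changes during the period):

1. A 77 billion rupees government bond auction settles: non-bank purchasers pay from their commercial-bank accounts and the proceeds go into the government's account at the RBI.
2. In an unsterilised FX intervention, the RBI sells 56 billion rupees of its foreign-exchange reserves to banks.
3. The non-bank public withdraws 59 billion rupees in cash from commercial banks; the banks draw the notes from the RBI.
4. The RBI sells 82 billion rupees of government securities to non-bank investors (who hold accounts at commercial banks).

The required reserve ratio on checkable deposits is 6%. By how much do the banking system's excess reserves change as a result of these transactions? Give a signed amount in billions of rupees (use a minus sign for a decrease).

-260.92 billion

Government account inflow 77 billion rupees: reserves −77B, deposits −77B.
FX sale 56 billion rupees: reserves −56B, deposits 0.
Currency withdrawal 59 billion rupees: reserves −59B, deposits −59B.
Asset sale (to non-banks) 82 billion rupees: reserves −82B, deposits −82B.
Totals: Δreserves = −274B, Δdeposits = −218B.
Δrequired reserves = 6% × −218B = −13.08B.
Δexcess reserves = Δreserves − Δrequired = −274B − (−13.08B) = -260.92 billion.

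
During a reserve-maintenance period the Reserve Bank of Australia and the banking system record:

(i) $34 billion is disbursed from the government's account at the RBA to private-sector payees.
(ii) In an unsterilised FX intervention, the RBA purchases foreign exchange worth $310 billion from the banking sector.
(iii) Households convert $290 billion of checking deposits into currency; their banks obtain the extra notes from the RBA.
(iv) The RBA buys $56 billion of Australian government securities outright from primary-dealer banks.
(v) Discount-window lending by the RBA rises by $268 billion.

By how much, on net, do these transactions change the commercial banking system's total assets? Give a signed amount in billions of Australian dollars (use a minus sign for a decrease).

+$12 billion

Government spending $34 billion: bank balance sheets expand → +$34B.
FX purchase $310 billion: just an asset swap on bank balance sheets → 0.
Currency withdrawal $290 billion: bank balance sheets shrink → −$290B.
OMO purchase (from banks) $56 billion: just an asset swap on bank balance sheets → 0.
Discount-window loan $268 billion: bank balance sheets expand → +$268B.
Net: 34 + 0 − 290 + 0 + 268 = +$12 billion.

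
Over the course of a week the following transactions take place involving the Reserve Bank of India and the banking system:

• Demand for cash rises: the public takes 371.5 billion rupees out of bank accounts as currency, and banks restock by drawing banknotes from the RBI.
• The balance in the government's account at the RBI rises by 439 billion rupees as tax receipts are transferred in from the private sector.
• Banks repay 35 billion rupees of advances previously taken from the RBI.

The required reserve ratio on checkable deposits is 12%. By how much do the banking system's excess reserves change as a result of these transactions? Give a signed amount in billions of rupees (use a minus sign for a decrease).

-748.24 billion

Currency withdrawal 371.5 billion rupees: reserves −371.5B, deposits −371.5B.
Government account inflow 439 billion rupees: reserves −439B, deposits −439B.
Discount-window repayment 35 billion rupees: reserves −35B, deposits 0.
Totals: Δreserves = −845.5B, Δdeposits = −810.5B.
Δrequired reserves = 12% × −810.5B = −97.26B.
Δexcess reserves = Δreserves − Δrequired = −845.5B − (−97.26B) = -748.24 billion.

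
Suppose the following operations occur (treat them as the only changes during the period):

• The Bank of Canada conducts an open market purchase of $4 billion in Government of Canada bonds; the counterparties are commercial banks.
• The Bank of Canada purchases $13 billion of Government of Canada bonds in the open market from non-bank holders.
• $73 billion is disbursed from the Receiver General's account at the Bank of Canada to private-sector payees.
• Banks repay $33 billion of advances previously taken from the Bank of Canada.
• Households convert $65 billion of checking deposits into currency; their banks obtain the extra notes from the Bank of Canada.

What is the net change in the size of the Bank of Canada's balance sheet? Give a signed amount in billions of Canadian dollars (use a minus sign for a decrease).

-$16 billion

Bank of Canada balance sheet:
  Assets:      Securities +$17B, Loans to banks −$33B
  Liabilities: Bank reserves −$8B, Currency in circulation +$65B, Government deposits −$73B
Change in total Bank of Canada assets = -$16 billion.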